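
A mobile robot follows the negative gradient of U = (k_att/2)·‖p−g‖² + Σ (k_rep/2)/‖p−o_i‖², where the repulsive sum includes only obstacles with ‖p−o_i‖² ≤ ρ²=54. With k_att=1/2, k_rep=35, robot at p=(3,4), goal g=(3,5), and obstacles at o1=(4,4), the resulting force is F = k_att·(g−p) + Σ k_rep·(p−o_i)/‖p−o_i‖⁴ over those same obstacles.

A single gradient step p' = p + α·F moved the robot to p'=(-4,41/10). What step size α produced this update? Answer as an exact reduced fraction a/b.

F_att = 1/2·(g−p) = 1/2·(0,1) = (0.0000,0.5000)
o1: d²=1 ≤ ρ²=54; F_rep = 35·(-1,0)/1² = (-35.0000,0.0000)
F = F_att + ΣF_rep = (-35.0000,0.5000)
Δp = p'−p = (-7.0000,0.1000); α = Δx/Fx = (-7) / (-35) = 1/5
check: Δy/Fy = (1/10) / (1/2) = 1/5 ✓

α = 1/5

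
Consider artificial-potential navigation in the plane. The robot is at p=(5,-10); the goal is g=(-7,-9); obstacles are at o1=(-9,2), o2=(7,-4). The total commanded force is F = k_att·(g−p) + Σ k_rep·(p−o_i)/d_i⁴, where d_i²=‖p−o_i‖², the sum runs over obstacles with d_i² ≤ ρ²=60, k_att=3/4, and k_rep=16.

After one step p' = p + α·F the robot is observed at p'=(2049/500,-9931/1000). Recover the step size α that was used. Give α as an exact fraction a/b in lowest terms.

α = 1/10

F_att = 3/4·(g−p) = 3/4·(-12,1) = (-9.0000,0.7500)
o1: d²=340 > ρ²=60 → inactive
o2: d²=40 ≤ ρ²=60; F_rep = 16·(-2,-6)/40² = (-0.0200,-0.0600)
F = F_att + ΣF_rep = (-9.0200,0.6900)
Δp = p'−p = (-0.9020,0.0690); α = Δx/Fx = (-451/500) / (-451/50) = 1/10
check: Δy/Fy = (69/1000) / (69/100) = 1/10 ✓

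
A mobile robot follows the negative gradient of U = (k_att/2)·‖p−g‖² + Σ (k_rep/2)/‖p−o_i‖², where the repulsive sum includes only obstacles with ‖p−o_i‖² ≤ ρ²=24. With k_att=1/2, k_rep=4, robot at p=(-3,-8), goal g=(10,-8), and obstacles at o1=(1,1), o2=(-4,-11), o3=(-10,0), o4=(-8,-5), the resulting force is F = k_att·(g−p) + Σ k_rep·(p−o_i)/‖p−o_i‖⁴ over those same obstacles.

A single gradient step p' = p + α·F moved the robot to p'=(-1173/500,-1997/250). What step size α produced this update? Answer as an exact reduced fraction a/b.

F_att = 1/2·(g−p) = 1/2·(13,0) = (6.5000,0.0000)
o1: d²=97 > ρ²=24 → inactive
o2: d²=10 ≤ ρ²=24; F_rep = 4·(1,3)/10² = (0.0400,0.1200)
o3: d²=113 > ρ²=24 → inactive
o4: d²=34 > ρ²=24 → inactive
F = F_att + ΣF_rep = (6.5400,0.1200)
Δp = p'−p = (0.6540,0.0120); α = Δx/Fx = (327/500) / (327/50) = 1/10
check: Δy/Fy = (3/250) / (3/25) = 1/10 ✓

α = 1/10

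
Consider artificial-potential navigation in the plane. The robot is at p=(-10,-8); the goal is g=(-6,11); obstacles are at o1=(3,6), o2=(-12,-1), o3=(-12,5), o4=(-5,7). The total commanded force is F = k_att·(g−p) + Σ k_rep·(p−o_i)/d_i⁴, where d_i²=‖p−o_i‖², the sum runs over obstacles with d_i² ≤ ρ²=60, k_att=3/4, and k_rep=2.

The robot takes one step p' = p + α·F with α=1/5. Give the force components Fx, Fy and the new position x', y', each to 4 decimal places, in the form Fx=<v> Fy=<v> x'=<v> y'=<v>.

Fx=3.0014 Fy=14.2450 x'=-9.3997 y'=-5.1510

F_att = 3/4·(g−p) = 3/4·(4,19) = (3.0000,14.2500)
o1: d²=365 > ρ²=60 → inactive
o2: d²=53 ≤ ρ²=60; F_rep = 2·(2,-7)/53² = (0.0014,-0.0050)
o3: d²=173 > ρ²=60 → inactive
o4: d²=250 > ρ²=60 → inactive
F = F_att + ΣF_rep = (3.0014,14.2450)
p' = p + 1/5·F = (-9.3997,-5.1510)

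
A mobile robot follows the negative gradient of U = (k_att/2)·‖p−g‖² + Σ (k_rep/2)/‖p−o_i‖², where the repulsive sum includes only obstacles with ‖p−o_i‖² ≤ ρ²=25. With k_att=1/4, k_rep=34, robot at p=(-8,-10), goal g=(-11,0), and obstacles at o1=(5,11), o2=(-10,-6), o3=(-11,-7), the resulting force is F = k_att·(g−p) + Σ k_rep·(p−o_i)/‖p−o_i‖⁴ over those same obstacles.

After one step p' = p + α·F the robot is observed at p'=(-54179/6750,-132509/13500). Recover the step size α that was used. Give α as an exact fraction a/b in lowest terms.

F_att = 1/4·(g−p) = 1/4·(-3,10) = (-0.7500,2.5000)
o1: d²=610 > ρ²=25 → inactive
o2: d²=20 ≤ ρ²=25; F_rep = 34·(2,-4)/20² = (0.1700,-0.3400)
o3: d²=18 ≤ ρ²=25; F_rep = 34·(3,-3)/18² = (0.3148,-0.3148)
F = F_att + ΣF_rep = (-0.2652,1.8452)
Δp = p'−p = (-0.0265,0.1845); α = Δx/Fx = (-179/6750) / (-179/675) = 1/10
check: Δy/Fy = (2491/13500) / (2491/1350) = 1/10 ✓

α = 1/10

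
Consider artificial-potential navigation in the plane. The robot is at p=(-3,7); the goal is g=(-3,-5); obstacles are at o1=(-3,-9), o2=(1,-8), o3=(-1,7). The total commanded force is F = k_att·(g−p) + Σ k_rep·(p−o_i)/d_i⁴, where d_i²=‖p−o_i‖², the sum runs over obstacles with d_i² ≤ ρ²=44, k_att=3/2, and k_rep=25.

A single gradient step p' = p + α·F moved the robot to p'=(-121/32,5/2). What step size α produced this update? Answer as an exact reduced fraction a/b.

F_att = 3/2·(g−p) = 3/2·(0,-12) = (0.0000,-18.0000)
o1: d²=256 > ρ²=44 → inactive
o2: d²=241 > ρ²=44 → inactive
o3: d²=4 ≤ ρ²=44; F_rep = 25·(-2,0)/4² = (-3.1250,0.0000)
F = F_att + ΣF_rep = (-3.1250,-18.0000)
Δp = p'−p = (-0.7812,-4.5000); α = Δx/Fx = (-25/32) / (-25/8) = 1/4
check: Δy/Fy = (-9/2) / (-18) = 1/4 ✓

α = 1/4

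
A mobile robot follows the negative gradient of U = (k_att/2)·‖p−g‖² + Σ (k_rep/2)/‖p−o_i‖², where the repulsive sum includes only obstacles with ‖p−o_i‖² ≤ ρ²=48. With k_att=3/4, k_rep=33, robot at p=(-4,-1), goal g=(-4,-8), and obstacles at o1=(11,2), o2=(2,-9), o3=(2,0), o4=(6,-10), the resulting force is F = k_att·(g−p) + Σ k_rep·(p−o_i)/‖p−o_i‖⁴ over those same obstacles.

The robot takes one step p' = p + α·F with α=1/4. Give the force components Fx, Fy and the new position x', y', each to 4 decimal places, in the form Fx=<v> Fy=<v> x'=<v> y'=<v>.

Fx=-0.1446 Fy=-5.2741 x'=-4.0362 y'=-2.3185

F_att = 3/4·(g−p) = 3/4·(0,-7) = (0.0000,-5.2500)
o1: d²=234 > ρ²=48 → inactive
o2: d²=100 > ρ²=48 → inactive
o3: d²=37 ≤ ρ²=48; F_rep = 33·(-6,-1)/37² = (-0.1446,-0.0241)
o4: d²=181 > ρ²=48 → inactive
F = F_att + ΣF_rep = (-0.1446,-5.2741)
p' = p + 1/4·F = (-4.0362,-2.3185)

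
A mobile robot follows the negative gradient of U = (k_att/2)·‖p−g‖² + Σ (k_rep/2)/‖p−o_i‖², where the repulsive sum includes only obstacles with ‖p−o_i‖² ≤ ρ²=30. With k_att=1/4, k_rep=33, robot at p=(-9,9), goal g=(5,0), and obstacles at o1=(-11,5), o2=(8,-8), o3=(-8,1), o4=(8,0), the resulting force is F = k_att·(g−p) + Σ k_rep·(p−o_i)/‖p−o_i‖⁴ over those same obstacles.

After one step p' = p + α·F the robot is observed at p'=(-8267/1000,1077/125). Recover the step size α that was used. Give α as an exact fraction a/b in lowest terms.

α = 1/5

F_att = 1/4·(g−p) = 1/4·(14,-9) = (3.5000,-2.2500)
o1: d²=20 ≤ ρ²=30; F_rep = 33·(2,4)/20² = (0.1650,0.3300)
o2: d²=578 > ρ²=30 → inactive
o3: d²=65 > ρ²=30 → inactive
o4: d²=370 > ρ²=30 → inactive
F = F_att + ΣF_rep = (3.6650,-1.9200)
Δp = p'−p = (0.7330,-0.3840); α = Δx/Fx = (733/1000) / (733/200) = 1/5
check: Δy/Fy = (-48/125) / (-48/25) = 1/5 ✓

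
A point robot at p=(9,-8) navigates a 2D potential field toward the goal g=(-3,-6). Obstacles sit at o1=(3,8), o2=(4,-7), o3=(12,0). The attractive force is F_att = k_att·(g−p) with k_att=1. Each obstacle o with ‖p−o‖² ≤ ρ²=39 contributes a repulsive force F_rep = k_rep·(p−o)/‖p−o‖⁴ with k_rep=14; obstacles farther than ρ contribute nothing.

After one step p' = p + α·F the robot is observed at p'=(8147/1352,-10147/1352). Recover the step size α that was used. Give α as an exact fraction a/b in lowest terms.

α = 1/4

F_att = 1·(g−p) = 1·(-12,2) = (-12.0000,2.0000)
o1: d²=292 > ρ²=39 → inactive
o2: d²=26 ≤ ρ²=39; F_rep = 14·(5,-1)/26² = (0.1036,-0.0207)
o3: d²=73 > ρ²=39 → inactive
F = F_att + ΣF_rep = (-11.8964,1.9793)
Δp = p'−p = (-2.9741,0.4948); α = Δx/Fx = (-4021/1352) / (-4021/338) = 1/4
check: Δy/Fy = (669/1352) / (669/338) = 1/4 ✓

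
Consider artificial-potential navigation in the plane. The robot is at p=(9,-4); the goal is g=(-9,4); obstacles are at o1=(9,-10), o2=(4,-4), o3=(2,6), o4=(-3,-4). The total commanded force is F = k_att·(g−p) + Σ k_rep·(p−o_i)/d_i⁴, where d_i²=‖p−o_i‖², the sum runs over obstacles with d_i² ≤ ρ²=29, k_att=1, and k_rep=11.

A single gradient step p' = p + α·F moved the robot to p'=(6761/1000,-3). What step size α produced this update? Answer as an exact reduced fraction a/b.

α = 1/8

F_att = 1·(g−p) = 1·(-18,8) = (-18.0000,8.0000)
o1: d²=36 > ρ²=29 → inactive
o2: d²=25 ≤ ρ²=29; F_rep = 11·(5,0)/25² = (0.0880,0.0000)
o3: d²=149 > ρ²=29 → inactive
o4: d²=144 > ρ²=29 → inactive
F = F_att + ΣF_rep = (-17.9120,8.0000)
Δp = p'−p = (-2.2390,1.0000); α = Δx/Fx = (-2239/1000) / (-2239/125) = 1/8
check: Δy/Fy = (1) / (8) = 1/8 ✓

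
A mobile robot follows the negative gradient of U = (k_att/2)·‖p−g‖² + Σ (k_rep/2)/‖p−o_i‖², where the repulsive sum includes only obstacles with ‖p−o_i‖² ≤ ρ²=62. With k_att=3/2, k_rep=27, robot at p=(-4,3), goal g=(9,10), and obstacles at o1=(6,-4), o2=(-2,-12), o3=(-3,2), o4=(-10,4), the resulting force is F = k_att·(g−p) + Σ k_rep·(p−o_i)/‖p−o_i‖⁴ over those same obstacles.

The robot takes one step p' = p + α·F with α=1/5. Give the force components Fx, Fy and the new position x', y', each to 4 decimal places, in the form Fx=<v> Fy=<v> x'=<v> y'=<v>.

F_att = 3/2·(g−p) = 3/2·(13,7) = (19.5000,10.5000)
o1: d²=149 > ρ²=62 → inactive
o2: d²=229 > ρ²=62 → inactive
o3: d²=2 ≤ ρ²=62; F_rep = 27·(-1,1)/2² = (-6.7500,6.7500)
o4: d²=37 ≤ ρ²=62; F_rep = 27·(6,-1)/37² = (0.1183,-0.0197)
F = F_att + ΣF_rep = (12.8683,17.2303)
p' = p + 1/5·F = (-1.4263,6.4461)

Fx=12.8683 Fy=17.2303 x'=-1.4263 y'=6.4461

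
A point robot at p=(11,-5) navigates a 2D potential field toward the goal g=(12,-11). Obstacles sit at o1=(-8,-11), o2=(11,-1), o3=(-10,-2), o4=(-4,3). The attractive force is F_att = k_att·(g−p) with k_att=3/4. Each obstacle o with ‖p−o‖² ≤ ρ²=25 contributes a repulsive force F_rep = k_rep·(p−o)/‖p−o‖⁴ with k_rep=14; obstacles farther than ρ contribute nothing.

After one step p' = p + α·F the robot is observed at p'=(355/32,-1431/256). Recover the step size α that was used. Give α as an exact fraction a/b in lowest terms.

α = 1/8

F_att = 3/4·(g−p) = 3/4·(1,-6) = (0.7500,-4.5000)
o1: d²=397 > ρ²=25 → inactive
o2: d²=16 ≤ ρ²=25; F_rep = 14·(0,-4)/16² = (0.0000,-0.2188)
o3: d²=450 > ρ²=25 → inactive
o4: d²=289 > ρ²=25 → inactive
F = F_att + ΣF_rep = (0.7500,-4.7188)
Δp = p'−p = (0.0938,-0.5898); α = Δx/Fx = (3/32) / (3/4) = 1/8
check: Δy/Fy = (-151/256) / (-151/32) = 1/8 ✓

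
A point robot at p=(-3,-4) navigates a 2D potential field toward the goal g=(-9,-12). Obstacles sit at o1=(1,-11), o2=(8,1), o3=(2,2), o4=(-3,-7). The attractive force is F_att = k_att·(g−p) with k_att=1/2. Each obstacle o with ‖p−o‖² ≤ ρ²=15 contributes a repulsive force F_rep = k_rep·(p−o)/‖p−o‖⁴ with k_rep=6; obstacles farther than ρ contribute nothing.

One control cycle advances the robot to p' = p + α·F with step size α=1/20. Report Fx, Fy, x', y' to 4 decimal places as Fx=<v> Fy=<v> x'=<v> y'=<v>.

F_att = 1/2·(g−p) = 1/2·(-6,-8) = (-3.0000,-4.0000)
o1: d²=65 > ρ²=15 → inactive
o2: d²=146 > ρ²=15 → inactive
o3: d²=61 > ρ²=15 → inactive
o4: d²=9 ≤ ρ²=15; F_rep = 6·(0,3)/9² = (0.0000,0.2222)
F = F_att + ΣF_rep = (-3.0000,-3.7778)
p' = p + 1/20·F = (-3.1500,-4.1889)

Fx=-3.0000 Fy=-3.7778 x'=-3.1500 y'=-4.1889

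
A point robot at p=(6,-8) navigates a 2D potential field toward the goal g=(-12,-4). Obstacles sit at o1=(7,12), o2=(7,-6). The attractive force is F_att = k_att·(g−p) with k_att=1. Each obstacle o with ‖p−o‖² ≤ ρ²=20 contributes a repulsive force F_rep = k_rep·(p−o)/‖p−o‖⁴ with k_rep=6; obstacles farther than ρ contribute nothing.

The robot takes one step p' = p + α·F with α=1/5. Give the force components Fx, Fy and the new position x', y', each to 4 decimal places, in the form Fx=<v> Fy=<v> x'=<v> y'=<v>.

F_att = 1·(g−p) = 1·(-18,4) = (-18.0000,4.0000)
o1: d²=401 > ρ²=20 → inactive
o2: d²=5 ≤ ρ²=20; F_rep = 6·(-1,-2)/5² = (-0.2400,-0.4800)
F = F_att + ΣF_rep = (-18.2400,3.5200)
p' = p + 1/5·F = (2.3520,-7.2960)

Fx=-18.2400 Fy=3.5200 x'=2.3520 y'=-7.2960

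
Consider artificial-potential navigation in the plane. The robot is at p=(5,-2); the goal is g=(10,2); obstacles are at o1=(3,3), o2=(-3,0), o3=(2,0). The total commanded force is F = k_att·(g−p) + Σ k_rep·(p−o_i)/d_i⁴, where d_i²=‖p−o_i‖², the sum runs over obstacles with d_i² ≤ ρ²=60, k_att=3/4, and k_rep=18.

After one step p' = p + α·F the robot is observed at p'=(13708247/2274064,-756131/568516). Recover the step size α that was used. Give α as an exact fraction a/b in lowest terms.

α = 1/4

F_att = 3/4·(g−p) = 3/4·(5,4) = (3.7500,3.0000)
o1: d²=29 ≤ ρ²=60; F_rep = 18·(2,-5)/29² = (0.0428,-0.1070)
o2: d²=68 > ρ²=60 → inactive
o3: d²=13 ≤ ρ²=60; F_rep = 18·(3,-2)/13² = (0.3195,-0.2130)
F = F_att + ΣF_rep = (4.1123,2.6800)
Δp = p'−p = (1.0281,0.6700); α = Δx/Fx = (2337927/2274064) / (2337927/568516) = 1/4
check: Δy/Fy = (380901/568516) / (380901/142129) = 1/4 ✓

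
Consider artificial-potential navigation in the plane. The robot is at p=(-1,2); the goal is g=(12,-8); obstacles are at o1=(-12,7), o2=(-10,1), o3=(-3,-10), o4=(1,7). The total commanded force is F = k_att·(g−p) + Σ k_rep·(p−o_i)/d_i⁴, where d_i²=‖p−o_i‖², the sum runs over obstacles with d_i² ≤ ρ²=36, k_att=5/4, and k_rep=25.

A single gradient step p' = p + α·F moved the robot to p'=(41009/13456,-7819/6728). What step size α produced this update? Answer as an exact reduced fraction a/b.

α = 1/4

F_att = 5/4·(g−p) = 5/4·(13,-10) = (16.2500,-12.5000)
o1: d²=146 > ρ²=36 → inactive
o2: d²=82 > ρ²=36 → inactive
o3: d²=148 > ρ²=36 → inactive
o4: d²=29 ≤ ρ²=36; F_rep = 25·(-2,-5)/29² = (-0.0595,-0.1486)
F = F_att + ΣF_rep = (16.1905,-12.6486)
Δp = p'−p = (4.0476,-3.1622); α = Δx/Fx = (54465/13456) / (54465/3364) = 1/4
check: Δy/Fy = (-21275/6728) / (-21275/1682) = 1/4 ✓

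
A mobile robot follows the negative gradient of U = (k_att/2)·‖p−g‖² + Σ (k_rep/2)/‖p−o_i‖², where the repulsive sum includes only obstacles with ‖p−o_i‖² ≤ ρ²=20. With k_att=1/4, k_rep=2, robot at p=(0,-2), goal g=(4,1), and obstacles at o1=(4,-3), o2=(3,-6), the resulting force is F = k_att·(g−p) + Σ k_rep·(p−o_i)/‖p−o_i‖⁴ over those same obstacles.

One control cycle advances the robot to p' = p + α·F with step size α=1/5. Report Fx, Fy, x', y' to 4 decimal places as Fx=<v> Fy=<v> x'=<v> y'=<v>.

F_att = 1/4·(g−p) = 1/4·(4,3) = (1.0000,0.7500)
o1: d²=17 ≤ ρ²=20; F_rep = 2·(-4,1)/17² = (-0.0277,0.0069)
o2: d²=25 > ρ²=20 → inactive
F = F_att + ΣF_rep = (0.9723,0.7569)
p' = p + 1/5·F = (0.1945,-1.8486)

Fx=0.9723 Fy=0.7569 x'=0.1945 y'=-1.8486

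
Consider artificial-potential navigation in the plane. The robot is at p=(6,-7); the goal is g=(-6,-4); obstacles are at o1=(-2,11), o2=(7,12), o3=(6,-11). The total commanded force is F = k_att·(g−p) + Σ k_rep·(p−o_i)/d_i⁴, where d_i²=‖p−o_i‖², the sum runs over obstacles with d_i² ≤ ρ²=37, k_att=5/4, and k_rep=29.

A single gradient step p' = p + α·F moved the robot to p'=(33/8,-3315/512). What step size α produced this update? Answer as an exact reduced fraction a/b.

F_att = 5/4·(g−p) = 5/4·(-12,3) = (-15.0000,3.7500)
o1: d²=388 > ρ²=37 → inactive
o2: d²=362 > ρ²=37 → inactive
o3: d²=16 ≤ ρ²=37; F_rep = 29·(0,4)/16² = (0.0000,0.4531)
F = F_att + ΣF_rep = (-15.0000,4.2031)
Δp = p'−p = (-1.8750,0.5254); α = Δx/Fx = (-15/8) / (-15) = 1/8
check: Δy/Fy = (269/512) / (269/64) = 1/8 ✓

α = 1/8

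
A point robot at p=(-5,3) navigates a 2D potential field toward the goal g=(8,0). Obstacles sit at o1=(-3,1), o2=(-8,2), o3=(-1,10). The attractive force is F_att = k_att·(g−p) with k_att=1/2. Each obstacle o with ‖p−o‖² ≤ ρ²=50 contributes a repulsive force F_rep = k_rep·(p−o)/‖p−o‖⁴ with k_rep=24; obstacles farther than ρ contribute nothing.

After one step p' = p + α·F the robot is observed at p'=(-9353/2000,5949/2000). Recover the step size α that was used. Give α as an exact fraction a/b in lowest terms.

F_att = 1/2·(g−p) = 1/2·(13,-3) = (6.5000,-1.5000)
o1: d²=8 ≤ ρ²=50; F_rep = 24·(-2,2)/8² = (-0.7500,0.7500)
o2: d²=10 ≤ ρ²=50; F_rep = 24·(3,1)/10² = (0.7200,0.2400)
o3: d²=65 > ρ²=50 → inactive
F = F_att + ΣF_rep = (6.4700,-0.5100)
Δp = p'−p = (0.3235,-0.0255); α = Δx/Fx = (647/2000) / (647/100) = 1/20
check: Δy/Fy = (-51/2000) / (-51/100) = 1/20 ✓

α = 1/20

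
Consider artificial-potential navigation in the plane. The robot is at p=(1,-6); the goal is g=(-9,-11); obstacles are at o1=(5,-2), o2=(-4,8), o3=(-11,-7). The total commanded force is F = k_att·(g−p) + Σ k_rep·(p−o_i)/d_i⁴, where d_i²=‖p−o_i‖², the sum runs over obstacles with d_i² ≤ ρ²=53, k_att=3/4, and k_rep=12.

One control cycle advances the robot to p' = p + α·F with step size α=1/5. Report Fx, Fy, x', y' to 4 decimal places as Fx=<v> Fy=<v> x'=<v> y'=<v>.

F_att = 3/4·(g−p) = 3/4·(-10,-5) = (-7.5000,-3.7500)
o1: d²=32 ≤ ρ²=53; F_rep = 12·(-4,-4)/32² = (-0.0469,-0.0469)
o2: d²=221 > ρ²=53 → inactive
o3: d²=145 > ρ²=53 → inactive
F = F_att + ΣF_rep = (-7.5469,-3.7969)
p' = p + 1/5·F = (-0.5094,-6.7594)

Fx=-7.5469 Fy=-3.7969 x'=-0.5094 y'=-6.7594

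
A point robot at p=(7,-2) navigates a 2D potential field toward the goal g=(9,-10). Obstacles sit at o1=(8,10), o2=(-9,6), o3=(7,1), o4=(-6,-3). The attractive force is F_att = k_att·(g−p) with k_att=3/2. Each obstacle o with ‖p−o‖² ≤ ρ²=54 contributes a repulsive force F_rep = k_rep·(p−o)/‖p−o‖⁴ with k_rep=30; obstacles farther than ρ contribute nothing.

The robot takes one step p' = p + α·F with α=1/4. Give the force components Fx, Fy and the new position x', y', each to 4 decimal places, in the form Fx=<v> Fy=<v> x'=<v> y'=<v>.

Fx=3.0000 Fy=-13.1111 x'=7.7500 y'=-5.2778

F_att = 3/2·(g−p) = 3/2·(2,-8) = (3.0000,-12.0000)
o1: d²=145 > ρ²=54 → inactive
o2: d²=320 > ρ²=54 → inactive
o3: d²=9 ≤ ρ²=54; F_rep = 30·(0,-3)/9² = (0.0000,-1.1111)
o4: d²=170 > ρ²=54 → inactive
F = F_att + ΣF_rep = (3.0000,-13.1111)
p' = p + 1/4·F = (7.7500,-5.2778)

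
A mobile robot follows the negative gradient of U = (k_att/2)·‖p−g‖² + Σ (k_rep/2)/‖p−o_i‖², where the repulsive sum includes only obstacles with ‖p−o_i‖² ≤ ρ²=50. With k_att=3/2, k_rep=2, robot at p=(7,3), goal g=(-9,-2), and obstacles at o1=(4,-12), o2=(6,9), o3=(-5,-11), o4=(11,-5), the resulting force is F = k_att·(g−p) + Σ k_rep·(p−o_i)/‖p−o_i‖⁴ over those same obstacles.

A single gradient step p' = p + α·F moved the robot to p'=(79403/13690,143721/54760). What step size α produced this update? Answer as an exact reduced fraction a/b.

F_att = 3/2·(g−p) = 3/2·(-16,-5) = (-24.0000,-7.5000)
o1: d²=234 > ρ²=50 → inactive
o2: d²=37 ≤ ρ²=50; F_rep = 2·(1,-6)/37² = (0.0015,-0.0088)
o3: d²=340 > ρ²=50 → inactive
o4: d²=80 > ρ²=50 → inactive
F = F_att + ΣF_rep = (-23.9985,-7.5088)
Δp = p'−p = (-1.1999,-0.3754); α = Δx/Fx = (-16427/13690) / (-32854/1369) = 1/20
check: Δy/Fy = (-20559/54760) / (-20559/2738) = 1/20 ✓

α = 1/20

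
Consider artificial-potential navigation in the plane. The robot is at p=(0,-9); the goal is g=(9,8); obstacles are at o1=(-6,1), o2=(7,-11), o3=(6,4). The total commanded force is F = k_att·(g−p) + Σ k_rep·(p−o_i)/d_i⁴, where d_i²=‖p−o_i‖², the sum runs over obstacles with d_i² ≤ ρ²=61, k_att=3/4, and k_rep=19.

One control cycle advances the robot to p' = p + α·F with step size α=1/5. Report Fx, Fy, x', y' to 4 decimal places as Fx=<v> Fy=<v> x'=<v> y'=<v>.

F_att = 3/4·(g−p) = 3/4·(9,17) = (6.7500,12.7500)
o1: d²=136 > ρ²=61 → inactive
o2: d²=53 ≤ ρ²=61; F_rep = 19·(-7,2)/53² = (-0.0473,0.0135)
o3: d²=205 > ρ²=61 → inactive
F = F_att + ΣF_rep = (6.7027,12.7635)
p' = p + 1/5·F = (1.3405,-6.4473)

Fx=6.7027 Fy=12.7635 x'=1.3405 y'=-6.4473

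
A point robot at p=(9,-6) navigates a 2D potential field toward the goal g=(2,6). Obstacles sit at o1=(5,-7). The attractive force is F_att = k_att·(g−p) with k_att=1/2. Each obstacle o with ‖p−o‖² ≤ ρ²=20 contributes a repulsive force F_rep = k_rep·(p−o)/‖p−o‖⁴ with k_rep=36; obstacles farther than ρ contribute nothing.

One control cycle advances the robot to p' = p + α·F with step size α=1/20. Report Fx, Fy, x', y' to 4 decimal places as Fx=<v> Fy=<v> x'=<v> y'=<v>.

F_att = 1/2·(g−p) = 1/2·(-7,12) = (-3.5000,6.0000)
o1: d²=17 ≤ ρ²=20; F_rep = 36·(4,1)/17² = (0.4983,0.1246)
F = F_att + ΣF_rep = (-3.0017,6.1246)
p' = p + 1/20·F = (8.8499,-5.6938)

Fx=-3.0017 Fy=6.1246 x'=8.8499 y'=-5.6938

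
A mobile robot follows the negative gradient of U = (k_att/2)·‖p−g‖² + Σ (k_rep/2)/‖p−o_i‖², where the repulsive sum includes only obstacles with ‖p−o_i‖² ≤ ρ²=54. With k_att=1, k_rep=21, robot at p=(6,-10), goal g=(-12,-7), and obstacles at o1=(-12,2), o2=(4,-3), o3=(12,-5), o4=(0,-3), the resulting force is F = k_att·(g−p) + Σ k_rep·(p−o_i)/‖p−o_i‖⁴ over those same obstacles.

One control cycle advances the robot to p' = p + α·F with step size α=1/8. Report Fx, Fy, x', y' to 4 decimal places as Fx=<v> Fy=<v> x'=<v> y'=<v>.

Fx=-17.9850 Fy=2.9477 x'=3.7519 y'=-9.6315

F_att = 1·(g−p) = 1·(-18,3) = (-18.0000,3.0000)
o1: d²=468 > ρ²=54 → inactive
o2: d²=53 ≤ ρ²=54; F_rep = 21·(2,-7)/53² = (0.0150,-0.0523)
o3: d²=61 > ρ²=54 → inactive
o4: d²=85 > ρ²=54 → inactive
F = F_att + ΣF_rep = (-17.9850,2.9477)
p' = p + 1/8·F = (3.7519,-9.6315)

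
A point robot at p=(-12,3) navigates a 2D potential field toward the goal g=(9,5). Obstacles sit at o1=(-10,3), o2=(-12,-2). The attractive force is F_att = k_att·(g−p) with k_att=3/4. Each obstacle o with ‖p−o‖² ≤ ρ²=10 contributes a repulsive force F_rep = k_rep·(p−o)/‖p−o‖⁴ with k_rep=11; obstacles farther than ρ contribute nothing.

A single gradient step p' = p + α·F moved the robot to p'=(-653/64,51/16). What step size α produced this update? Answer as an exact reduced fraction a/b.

α = 1/8

F_att = 3/4·(g−p) = 3/4·(21,2) = (15.7500,1.5000)
o1: d²=4 ≤ ρ²=10; F_rep = 11·(-2,0)/4² = (-1.3750,0.0000)
o2: d²=25 > ρ²=10 → inactive
F = F_att + ΣF_rep = (14.3750,1.5000)
Δp = p'−p = (1.7969,0.1875); α = Δx/Fx = (115/64) / (115/8) = 1/8
check: Δy/Fy = (3/16) / (3/2) = 1/8 ✓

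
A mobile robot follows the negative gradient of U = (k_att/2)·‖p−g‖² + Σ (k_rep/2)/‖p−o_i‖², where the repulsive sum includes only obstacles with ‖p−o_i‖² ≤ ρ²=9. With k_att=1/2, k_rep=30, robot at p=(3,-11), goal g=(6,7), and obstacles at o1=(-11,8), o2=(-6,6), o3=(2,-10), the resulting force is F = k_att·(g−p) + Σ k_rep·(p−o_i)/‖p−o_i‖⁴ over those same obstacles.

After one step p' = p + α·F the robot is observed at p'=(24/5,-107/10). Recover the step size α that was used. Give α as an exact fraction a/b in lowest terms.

F_att = 1/2·(g−p) = 1/2·(3,18) = (1.5000,9.0000)
o1: d²=557 > ρ²=9 → inactive
o2: d²=370 > ρ²=9 → inactive
o3: d²=2 ≤ ρ²=9; F_rep = 30·(1,-1)/2² = (7.5000,-7.5000)
F = F_att + ΣF_rep = (9.0000,1.5000)
Δp = p'−p = (1.8000,0.3000); α = Δx/Fx = (9/5) / (9) = 1/5
check: Δy/Fy = (3/10) / (3/2) = 1/5 ✓

α = 1/5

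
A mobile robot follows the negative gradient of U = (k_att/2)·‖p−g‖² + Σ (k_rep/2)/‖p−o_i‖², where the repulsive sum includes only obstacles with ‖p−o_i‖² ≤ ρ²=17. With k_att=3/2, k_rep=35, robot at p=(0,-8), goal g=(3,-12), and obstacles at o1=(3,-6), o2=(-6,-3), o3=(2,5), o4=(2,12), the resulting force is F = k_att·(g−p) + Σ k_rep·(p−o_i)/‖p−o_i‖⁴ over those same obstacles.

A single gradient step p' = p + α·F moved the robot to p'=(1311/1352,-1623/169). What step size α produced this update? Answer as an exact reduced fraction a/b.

F_att = 3/2·(g−p) = 3/2·(3,-4) = (4.5000,-6.0000)
o1: d²=13 ≤ ρ²=17; F_rep = 35·(-3,-2)/13² = (-0.6213,-0.4142)
o2: d²=61 > ρ²=17 → inactive
o3: d²=173 > ρ²=17 → inactive
o4: d²=404 > ρ²=17 → inactive
F = F_att + ΣF_rep = (3.8787,-6.4142)
Δp = p'−p = (0.9697,-1.6036); α = Δx/Fx = (1311/1352) / (1311/338) = 1/4
check: Δy/Fy = (-271/169) / (-1084/169) = 1/4 ✓

α = 1/4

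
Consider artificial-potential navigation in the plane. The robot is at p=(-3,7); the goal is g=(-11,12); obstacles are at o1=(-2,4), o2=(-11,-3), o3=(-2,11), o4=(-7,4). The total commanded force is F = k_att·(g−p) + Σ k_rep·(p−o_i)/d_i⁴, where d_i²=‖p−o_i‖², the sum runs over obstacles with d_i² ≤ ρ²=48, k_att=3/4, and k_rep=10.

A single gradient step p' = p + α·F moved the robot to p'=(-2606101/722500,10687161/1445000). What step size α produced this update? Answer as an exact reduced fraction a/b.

F_att = 3/4·(g−p) = 3/4·(-8,5) = (-6.0000,3.7500)
o1: d²=10 ≤ ρ²=48; F_rep = 10·(-1,3)/10² = (-0.1000,0.3000)
o2: d²=164 > ρ²=48 → inactive
o3: d²=17 ≤ ρ²=48; F_rep = 10·(-1,-4)/17² = (-0.0346,-0.1384)
o4: d²=25 ≤ ρ²=48; F_rep = 10·(4,3)/25² = (0.0640,0.0480)
F = F_att + ΣF_rep = (-6.0706,3.9596)
Δp = p'−p = (-0.6071,0.3960); α = Δx/Fx = (-438601/722500) / (-438601/72250) = 1/10
check: Δy/Fy = (572161/1445000) / (572161/144500) = 1/10 ✓

α = 1/10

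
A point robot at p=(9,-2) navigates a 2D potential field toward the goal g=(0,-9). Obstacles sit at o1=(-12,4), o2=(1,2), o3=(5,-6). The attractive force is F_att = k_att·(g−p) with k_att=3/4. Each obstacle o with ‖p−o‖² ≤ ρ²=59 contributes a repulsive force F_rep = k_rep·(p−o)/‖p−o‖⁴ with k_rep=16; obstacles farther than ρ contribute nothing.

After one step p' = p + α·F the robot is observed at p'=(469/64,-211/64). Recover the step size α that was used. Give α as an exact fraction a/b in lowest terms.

α = 1/4

F_att = 3/4·(g−p) = 3/4·(-9,-7) = (-6.7500,-5.2500)
o1: d²=477 > ρ²=59 → inactive
o2: d²=80 > ρ²=59 → inactive
o3: d²=32 ≤ ρ²=59; F_rep = 16·(4,4)/32² = (0.0625,0.0625)
F = F_att + ΣF_rep = (-6.6875,-5.1875)
Δp = p'−p = (-1.6719,-1.2969); α = Δx/Fx = (-107/64) / (-107/16) = 1/4
check: Δy/Fy = (-83/64) / (-83/16) = 1/4 ✓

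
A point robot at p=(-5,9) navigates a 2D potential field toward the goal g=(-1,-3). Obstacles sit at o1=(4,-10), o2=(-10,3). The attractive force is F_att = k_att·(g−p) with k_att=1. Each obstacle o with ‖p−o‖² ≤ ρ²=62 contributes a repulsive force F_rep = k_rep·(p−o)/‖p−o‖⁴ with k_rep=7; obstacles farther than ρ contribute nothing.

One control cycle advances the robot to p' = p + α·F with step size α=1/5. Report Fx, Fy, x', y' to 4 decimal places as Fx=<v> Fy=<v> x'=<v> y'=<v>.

Fx=4.0094 Fy=-11.9887 x'=-4.1981 y'=6.6023

F_att = 1·(g−p) = 1·(4,-12) = (4.0000,-12.0000)
o1: d²=442 > ρ²=62 → inactive
o2: d²=61 ≤ ρ²=62; F_rep = 7·(5,6)/61² = (0.0094,0.0113)
F = F_att + ΣF_rep = (4.0094,-11.9887)
p' = p + 1/5·F = (-4.1981,6.6023)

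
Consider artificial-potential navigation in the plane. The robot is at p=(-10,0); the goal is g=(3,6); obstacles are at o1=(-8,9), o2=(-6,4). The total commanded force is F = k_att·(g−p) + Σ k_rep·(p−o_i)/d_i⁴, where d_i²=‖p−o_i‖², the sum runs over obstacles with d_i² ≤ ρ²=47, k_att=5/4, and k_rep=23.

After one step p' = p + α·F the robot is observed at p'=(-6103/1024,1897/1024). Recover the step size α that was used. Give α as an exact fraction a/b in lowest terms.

F_att = 5/4·(g−p) = 5/4·(13,6) = (16.2500,7.5000)
o1: d²=85 > ρ²=47 → inactive
o2: d²=32 ≤ ρ²=47; F_rep = 23·(-4,-4)/32² = (-0.0898,-0.0898)
F = F_att + ΣF_rep = (16.1602,7.4102)
Δp = p'−p = (4.0400,1.8525); α = Δx/Fx = (4137/1024) / (4137/256) = 1/4
check: Δy/Fy = (1897/1024) / (1897/256) = 1/4 ✓

α = 1/4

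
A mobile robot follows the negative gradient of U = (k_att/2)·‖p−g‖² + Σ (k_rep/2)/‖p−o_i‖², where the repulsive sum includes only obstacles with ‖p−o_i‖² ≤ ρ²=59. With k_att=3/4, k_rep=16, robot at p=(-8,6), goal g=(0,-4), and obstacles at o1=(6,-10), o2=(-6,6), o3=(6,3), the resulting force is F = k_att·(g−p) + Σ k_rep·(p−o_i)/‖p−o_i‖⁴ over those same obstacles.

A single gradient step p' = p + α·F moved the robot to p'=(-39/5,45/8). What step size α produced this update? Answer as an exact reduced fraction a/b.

F_att = 3/4·(g−p) = 3/4·(8,-10) = (6.0000,-7.5000)
o1: d²=452 > ρ²=59 → inactive
o2: d²=4 ≤ ρ²=59; F_rep = 16·(-2,0)/4² = (-2.0000,0.0000)
o3: d²=205 > ρ²=59 → inactive
F = F_att + ΣF_rep = (4.0000,-7.5000)
Δp = p'−p = (0.2000,-0.3750); α = Δx/Fx = (1/5) / (4) = 1/20
check: Δy/Fy = (-3/8) / (-15/2) = 1/20 ✓

α = 1/20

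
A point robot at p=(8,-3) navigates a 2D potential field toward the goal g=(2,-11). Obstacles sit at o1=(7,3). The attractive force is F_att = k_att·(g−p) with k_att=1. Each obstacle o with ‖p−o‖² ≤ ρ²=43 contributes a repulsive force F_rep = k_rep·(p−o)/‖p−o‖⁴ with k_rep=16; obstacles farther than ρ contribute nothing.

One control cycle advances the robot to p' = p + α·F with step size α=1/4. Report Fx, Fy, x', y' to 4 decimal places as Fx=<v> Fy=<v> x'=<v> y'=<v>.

F_att = 1·(g−p) = 1·(-6,-8) = (-6.0000,-8.0000)
o1: d²=37 ≤ ρ²=43; F_rep = 16·(1,-6)/37² = (0.0117,-0.0701)
F = F_att + ΣF_rep = (-5.9883,-8.0701)
p' = p + 1/4·F = (6.5029,-5.0175)

Fx=-5.9883 Fy=-8.0701 x'=6.5029 y'=-5.0175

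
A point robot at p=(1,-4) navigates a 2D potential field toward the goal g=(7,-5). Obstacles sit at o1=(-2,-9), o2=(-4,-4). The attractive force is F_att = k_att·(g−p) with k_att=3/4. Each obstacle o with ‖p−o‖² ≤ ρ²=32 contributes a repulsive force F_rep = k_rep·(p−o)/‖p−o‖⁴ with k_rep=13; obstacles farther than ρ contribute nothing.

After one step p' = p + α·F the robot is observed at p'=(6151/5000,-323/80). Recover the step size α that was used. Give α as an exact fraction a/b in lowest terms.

α = 1/20

F_att = 3/4·(g−p) = 3/4·(6,-1) = (4.5000,-0.7500)
o1: d²=34 > ρ²=32 → inactive
o2: d²=25 ≤ ρ²=32; F_rep = 13·(5,0)/25² = (0.1040,0.0000)
F = F_att + ΣF_rep = (4.6040,-0.7500)
Δp = p'−p = (0.2302,-0.0375); α = Δx/Fx = (1151/5000) / (1151/250) = 1/20
check: Δy/Fy = (-3/80) / (-3/4) = 1/20 ✓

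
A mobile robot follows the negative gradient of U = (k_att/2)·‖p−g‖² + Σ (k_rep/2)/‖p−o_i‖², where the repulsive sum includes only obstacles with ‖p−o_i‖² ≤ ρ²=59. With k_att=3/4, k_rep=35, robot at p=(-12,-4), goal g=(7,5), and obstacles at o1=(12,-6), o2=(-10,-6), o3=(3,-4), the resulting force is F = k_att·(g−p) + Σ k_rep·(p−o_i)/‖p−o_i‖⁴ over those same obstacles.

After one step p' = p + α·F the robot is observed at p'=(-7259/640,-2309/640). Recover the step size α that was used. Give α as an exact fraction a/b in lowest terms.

F_att = 3/4·(g−p) = 3/4·(19,9) = (14.2500,6.7500)
o1: d²=580 > ρ²=59 → inactive
o2: d²=8 ≤ ρ²=59; F_rep = 35·(-2,2)/8² = (-1.0938,1.0938)
o3: d²=225 > ρ²=59 → inactive
F = F_att + ΣF_rep = (13.1562,7.8438)
Δp = p'−p = (0.6578,0.3922); α = Δx/Fx = (421/640) / (421/32) = 1/20
check: Δy/Fy = (251/640) / (251/32) = 1/20 ✓

α = 1/20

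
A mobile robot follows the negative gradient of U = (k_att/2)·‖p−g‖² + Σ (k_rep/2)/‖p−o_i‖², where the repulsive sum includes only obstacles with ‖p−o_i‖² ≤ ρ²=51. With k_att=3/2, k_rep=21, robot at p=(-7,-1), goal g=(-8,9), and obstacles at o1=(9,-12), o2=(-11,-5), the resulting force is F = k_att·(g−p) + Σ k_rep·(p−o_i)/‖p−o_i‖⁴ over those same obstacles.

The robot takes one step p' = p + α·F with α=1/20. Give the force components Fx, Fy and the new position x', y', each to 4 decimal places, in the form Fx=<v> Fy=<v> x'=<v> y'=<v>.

Fx=-1.4180 Fy=15.0820 x'=-7.0709 y'=-0.2459

F_att = 3/2·(g−p) = 3/2·(-1,10) = (-1.5000,15.0000)
o1: d²=377 > ρ²=51 → inactive
o2: d²=32 ≤ ρ²=51; F_rep = 21·(4,4)/32² = (0.0820,0.0820)
F = F_att + ΣF_rep = (-1.4180,15.0820)
p' = p + 1/20·F = (-7.0709,-0.2459)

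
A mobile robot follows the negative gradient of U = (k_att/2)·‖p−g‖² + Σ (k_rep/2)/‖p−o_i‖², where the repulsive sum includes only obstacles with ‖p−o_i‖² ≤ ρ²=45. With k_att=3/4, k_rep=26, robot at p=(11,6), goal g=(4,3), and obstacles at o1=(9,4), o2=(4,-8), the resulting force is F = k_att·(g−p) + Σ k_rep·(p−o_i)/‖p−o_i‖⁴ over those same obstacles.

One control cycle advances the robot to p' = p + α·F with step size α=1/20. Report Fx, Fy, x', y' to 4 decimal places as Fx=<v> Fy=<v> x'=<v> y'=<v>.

F_att = 3/4·(g−p) = 3/4·(-7,-3) = (-5.2500,-2.2500)
o1: d²=8 ≤ ρ²=45; F_rep = 26·(2,2)/8² = (0.8125,0.8125)
o2: d²=245 > ρ²=45 → inactive
F = F_att + ΣF_rep = (-4.4375,-1.4375)
p' = p + 1/20·F = (10.7781,5.9281)

Fx=-4.4375 Fy=-1.4375 x'=10.7781 y'=5.9281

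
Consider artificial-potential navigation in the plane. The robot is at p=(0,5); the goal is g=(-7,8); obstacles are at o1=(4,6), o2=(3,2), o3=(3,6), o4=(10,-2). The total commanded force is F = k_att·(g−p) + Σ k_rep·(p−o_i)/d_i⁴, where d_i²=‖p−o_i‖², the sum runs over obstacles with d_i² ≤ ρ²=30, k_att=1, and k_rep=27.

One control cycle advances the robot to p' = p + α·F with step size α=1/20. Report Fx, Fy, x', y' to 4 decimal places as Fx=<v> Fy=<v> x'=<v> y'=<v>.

Fx=-8.4337 Fy=2.8866 x'=-0.4217 y'=5.1443

F_att = 1·(g−p) = 1·(-7,3) = (-7.0000,3.0000)
o1: d²=17 ≤ ρ²=30; F_rep = 27·(-4,-1)/17² = (-0.3737,-0.0934)
o2: d²=18 ≤ ρ²=30; F_rep = 27·(-3,3)/18² = (-0.2500,0.2500)
o3: d²=10 ≤ ρ²=30; F_rep = 27·(-3,-1)/10² = (-0.8100,-0.2700)
o4: d²=149 > ρ²=30 → inactive
F = F_att + ΣF_rep = (-8.4337,2.8866)
p' = p + 1/20·F = (-0.4217,5.1443)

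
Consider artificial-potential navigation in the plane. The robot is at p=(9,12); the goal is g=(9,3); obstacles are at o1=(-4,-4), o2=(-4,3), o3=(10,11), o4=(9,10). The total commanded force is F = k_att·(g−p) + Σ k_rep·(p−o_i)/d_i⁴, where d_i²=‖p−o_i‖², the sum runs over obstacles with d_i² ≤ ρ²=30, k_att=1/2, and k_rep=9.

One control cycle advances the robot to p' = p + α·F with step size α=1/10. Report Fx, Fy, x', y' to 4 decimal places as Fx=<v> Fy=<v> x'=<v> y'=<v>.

Fx=-2.2500 Fy=-1.1250 x'=8.7750 y'=11.8875

F_att = 1/2·(g−p) = 1/2·(0,-9) = (0.0000,-4.5000)
o1: d²=425 > ρ²=30 → inactive
o2: d²=250 > ρ²=30 → inactive
o3: d²=2 ≤ ρ²=30; F_rep = 9·(-1,1)/2² = (-2.2500,2.2500)
o4: d²=4 ≤ ρ²=30; F_rep = 9·(0,2)/4² = (0.0000,1.1250)
F = F_att + ΣF_rep = (-2.2500,-1.1250)
p' = p + 1/10·F = (8.7750,11.8875)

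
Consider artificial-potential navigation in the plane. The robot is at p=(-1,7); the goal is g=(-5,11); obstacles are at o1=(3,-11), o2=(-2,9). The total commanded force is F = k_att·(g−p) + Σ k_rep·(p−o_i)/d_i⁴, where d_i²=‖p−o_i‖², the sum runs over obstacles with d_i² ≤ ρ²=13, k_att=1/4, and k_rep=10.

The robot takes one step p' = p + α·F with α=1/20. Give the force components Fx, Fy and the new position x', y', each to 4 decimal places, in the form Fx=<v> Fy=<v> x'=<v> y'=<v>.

F_att = 1/4·(g−p) = 1/4·(-4,4) = (-1.0000,1.0000)
o1: d²=340 > ρ²=13 → inactive
o2: d²=5 ≤ ρ²=13; F_rep = 10·(1,-2)/5² = (0.4000,-0.8000)
F = F_att + ΣF_rep = (-0.6000,0.2000)
p' = p + 1/20·F = (-1.0300,7.0100)

Fx=-0.6000 Fy=0.2000 x'=-1.0300 y'=7.0100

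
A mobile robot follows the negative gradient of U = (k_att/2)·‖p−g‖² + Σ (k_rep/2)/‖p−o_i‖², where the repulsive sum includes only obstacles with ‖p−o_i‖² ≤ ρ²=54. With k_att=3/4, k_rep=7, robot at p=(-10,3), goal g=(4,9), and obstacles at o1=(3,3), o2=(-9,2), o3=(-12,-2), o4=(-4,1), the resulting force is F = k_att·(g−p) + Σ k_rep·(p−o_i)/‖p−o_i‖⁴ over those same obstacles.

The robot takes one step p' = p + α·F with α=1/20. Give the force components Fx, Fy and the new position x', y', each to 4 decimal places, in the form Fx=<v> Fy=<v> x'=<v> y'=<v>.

F_att = 3/4·(g−p) = 3/4·(14,6) = (10.5000,4.5000)
o1: d²=169 > ρ²=54 → inactive
o2: d²=2 ≤ ρ²=54; F_rep = 7·(-1,1)/2² = (-1.7500,1.7500)
o3: d²=29 ≤ ρ²=54; F_rep = 7·(2,5)/29² = (0.0166,0.0416)
o4: d²=40 ≤ ρ²=54; F_rep = 7·(-6,2)/40² = (-0.0262,0.0088)
F = F_att + ΣF_rep = (8.7404,6.3004)
p' = p + 1/20·F = (-9.5630,3.3150)

Fx=8.7404 Fy=6.3004 x'=-9.5630 y'=3.3150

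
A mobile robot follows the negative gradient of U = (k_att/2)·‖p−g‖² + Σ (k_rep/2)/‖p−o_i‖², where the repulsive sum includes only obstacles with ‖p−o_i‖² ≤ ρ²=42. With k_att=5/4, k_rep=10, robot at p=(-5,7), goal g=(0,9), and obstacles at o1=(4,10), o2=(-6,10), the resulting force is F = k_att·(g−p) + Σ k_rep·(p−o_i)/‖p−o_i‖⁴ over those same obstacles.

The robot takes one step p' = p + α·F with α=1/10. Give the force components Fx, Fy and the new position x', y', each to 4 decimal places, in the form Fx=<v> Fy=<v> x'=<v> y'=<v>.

Fx=6.3500 Fy=2.2000 x'=-4.3650 y'=7.2200

F_att = 5/4·(g−p) = 5/4·(5,2) = (6.2500,2.5000)
o1: d²=90 > ρ²=42 → inactive
o2: d²=10 ≤ ρ²=42; F_rep = 10·(1,-3)/10² = (0.1000,-0.3000)
F = F_att + ΣF_rep = (6.3500,2.2000)
p' = p + 1/10·F = (-4.3650,7.2200)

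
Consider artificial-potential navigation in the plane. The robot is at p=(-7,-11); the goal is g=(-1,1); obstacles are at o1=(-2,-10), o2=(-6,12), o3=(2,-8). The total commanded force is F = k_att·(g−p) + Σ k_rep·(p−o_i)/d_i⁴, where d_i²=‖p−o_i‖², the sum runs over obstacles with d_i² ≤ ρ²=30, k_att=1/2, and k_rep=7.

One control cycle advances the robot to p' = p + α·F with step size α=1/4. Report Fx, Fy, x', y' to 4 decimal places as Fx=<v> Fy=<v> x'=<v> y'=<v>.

Fx=2.9482 Fy=5.9896 x'=-6.2629 y'=-9.5026

F_att = 1/2·(g−p) = 1/2·(6,12) = (3.0000,6.0000)
o1: d²=26 ≤ ρ²=30; F_rep = 7·(-5,-1)/26² = (-0.0518,-0.0104)
o2: d²=530 > ρ²=30 → inactive
o3: d²=90 > ρ²=30 → inactive
F = F_att + ΣF_rep = (2.9482,5.9896)
p' = p + 1/4·F = (-6.2629,-9.5026)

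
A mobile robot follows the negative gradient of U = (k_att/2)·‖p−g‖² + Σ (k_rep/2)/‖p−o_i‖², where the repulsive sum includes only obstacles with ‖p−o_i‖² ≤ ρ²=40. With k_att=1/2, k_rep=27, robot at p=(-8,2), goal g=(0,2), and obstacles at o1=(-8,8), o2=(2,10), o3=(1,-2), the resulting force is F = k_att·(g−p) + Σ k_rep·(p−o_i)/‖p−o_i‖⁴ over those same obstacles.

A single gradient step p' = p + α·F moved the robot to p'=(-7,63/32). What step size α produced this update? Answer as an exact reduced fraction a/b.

F_att = 1/2·(g−p) = 1/2·(8,0) = (4.0000,0.0000)
o1: d²=36 ≤ ρ²=40; F_rep = 27·(0,-6)/36² = (0.0000,-0.1250)
o2: d²=164 > ρ²=40 → inactive
o3: d²=97 > ρ²=40 → inactive
F = F_att + ΣF_rep = (4.0000,-0.1250)
Δp = p'−p = (1.0000,-0.0312); α = Δx/Fx = (1) / (4) = 1/4
check: Δy/Fy = (-1/32) / (-1/8) = 1/4 ✓

α = 1/4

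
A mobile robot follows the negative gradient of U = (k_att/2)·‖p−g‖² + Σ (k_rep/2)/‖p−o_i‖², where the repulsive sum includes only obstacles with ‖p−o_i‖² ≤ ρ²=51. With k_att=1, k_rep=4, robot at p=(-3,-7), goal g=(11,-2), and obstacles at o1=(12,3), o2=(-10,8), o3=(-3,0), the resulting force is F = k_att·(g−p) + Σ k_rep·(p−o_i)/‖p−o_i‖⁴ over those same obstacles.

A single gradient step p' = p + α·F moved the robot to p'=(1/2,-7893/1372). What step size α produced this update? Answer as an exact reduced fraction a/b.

F_att = 1·(g−p) = 1·(14,5) = (14.0000,5.0000)
o1: d²=325 > ρ²=51 → inactive
o2: d²=274 > ρ²=51 → inactive
o3: d²=49 ≤ ρ²=51; F_rep = 4·(0,-7)/49² = (0.0000,-0.0117)
F = F_att + ΣF_rep = (14.0000,4.9883)
Δp = p'−p = (3.5000,1.2471); α = Δx/Fx = (7/2) / (14) = 1/4
check: Δy/Fy = (1711/1372) / (1711/343) = 1/4 ✓

α = 1/4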